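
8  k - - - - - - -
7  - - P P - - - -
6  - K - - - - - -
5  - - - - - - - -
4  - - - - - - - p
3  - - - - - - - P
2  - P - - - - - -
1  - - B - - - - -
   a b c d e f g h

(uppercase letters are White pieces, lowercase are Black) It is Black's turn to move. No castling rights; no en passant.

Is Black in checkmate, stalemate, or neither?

stalemate

Black to move; black king on a8.
In check: no.
King squares — a7: attacked by Kb6; b7: attacked by Kb6; b8: attacked by Pc7.
Legal moves for Black: none.
Not in check and no legal moves → stalemate.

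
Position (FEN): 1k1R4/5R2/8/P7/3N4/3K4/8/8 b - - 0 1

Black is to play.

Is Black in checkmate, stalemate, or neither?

Black to move; black king on b8.
In check: yes, from the white rook on d8.
King squares — a7: attacked by Rf7; b7: attacked by Rf7; c7: attacked by Rf7; a8: attacked by Rd8; c8: attacked by Rd8.
Legal moves for Black: none.
In check with no legal moves → checkmate.

checkmate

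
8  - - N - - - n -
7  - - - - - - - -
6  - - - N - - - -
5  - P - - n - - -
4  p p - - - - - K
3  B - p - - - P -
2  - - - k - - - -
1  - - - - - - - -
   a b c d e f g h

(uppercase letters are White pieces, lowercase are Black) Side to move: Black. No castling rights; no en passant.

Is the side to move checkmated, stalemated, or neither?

Black to move; black king on d2.
In check: no.
Legal moves for Black include: Ne7, Nh6, Nf6, Nf7, Nd7, Ng6+, Nc6, Ng4, Nc4, Nf3+, Nd3, Ke3, Kd3, Ke2, Kc2, Ke1, Kd1, bxa3, ... (list truncated; more exist).
Black has legal moves and is not in check → neither.

neither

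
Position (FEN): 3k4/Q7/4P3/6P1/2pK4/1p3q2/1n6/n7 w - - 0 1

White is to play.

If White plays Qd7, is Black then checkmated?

After Qd7: black king on d8; in check: yes, from the white queen on d7.
King squares — c7: attacked by Qd7; d7: attacked by Pe6; e7: attacked by Qd7; c8: attacked by Qd7; e8: attacked by Qd7.
Black has no legal moves → checkmate.

yes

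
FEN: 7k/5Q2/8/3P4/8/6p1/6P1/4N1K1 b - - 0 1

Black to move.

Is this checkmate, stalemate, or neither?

Black to move; black king on h8.
In check: no.
King squares — g7: attacked by Qf7; h7: attacked by Qf7; g8: attacked by Qf7.
Legal moves for Black: none.
Not in check and no legal moves → stalemate.

stalemate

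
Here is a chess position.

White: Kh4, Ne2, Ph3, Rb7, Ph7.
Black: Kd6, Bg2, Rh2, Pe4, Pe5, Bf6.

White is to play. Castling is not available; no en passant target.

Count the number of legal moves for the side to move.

3

White to move; king on h4.
In check: yes, from the black bishop on f6.
Legal moves: Kh5, Kg4, Kg3.
Count: 3.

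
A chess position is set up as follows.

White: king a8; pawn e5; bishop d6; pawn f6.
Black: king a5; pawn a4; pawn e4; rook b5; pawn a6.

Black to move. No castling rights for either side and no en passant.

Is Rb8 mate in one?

After Rb8: white king on a8; in check: yes, from the black rook on b8.
White has 3 legal replies: Kxb8, Ka7, Bxb8.
In check but a legal move exists → not checkmate.

no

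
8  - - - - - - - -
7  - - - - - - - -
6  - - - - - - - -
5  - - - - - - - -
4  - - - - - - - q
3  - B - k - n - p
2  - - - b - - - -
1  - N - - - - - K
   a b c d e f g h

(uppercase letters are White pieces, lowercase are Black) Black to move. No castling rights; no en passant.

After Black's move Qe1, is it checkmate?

yes

After Qe1: white king on h1; in check: yes, from the black queen on e1.
King squares — g1: attacked by Qe1; g2: attacked by Ph3; h2: attacked by Nf3.
White has no legal moves → checkmate.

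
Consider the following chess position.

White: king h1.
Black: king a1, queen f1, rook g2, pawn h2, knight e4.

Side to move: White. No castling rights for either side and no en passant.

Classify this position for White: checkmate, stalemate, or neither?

White to move; white king on h1.
In check: yes, from the black queen on f1.
King squares — g1: attacked by Qf1; g2: attacked by Qf1; h2: attacked by Rg2.
Legal moves for White: none.
In check with no legal moves → checkmate.

checkmate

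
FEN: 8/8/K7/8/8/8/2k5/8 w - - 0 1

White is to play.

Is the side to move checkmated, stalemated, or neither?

White to move; white king on a6.
In check: no.
Legal moves for White: Kb7, Ka7, Kb6, Kb5, Ka5.
White has 5 legal moves and is not in check → neither.

neither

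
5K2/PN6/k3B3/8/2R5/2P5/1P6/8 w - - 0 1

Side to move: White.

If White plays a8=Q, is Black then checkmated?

After a8=Q: black king on a6; in check: yes, from the white queen on a8.
Black has 2 legal replies: Kb6, Kb5.
In check but a legal move exists → not checkmate.

no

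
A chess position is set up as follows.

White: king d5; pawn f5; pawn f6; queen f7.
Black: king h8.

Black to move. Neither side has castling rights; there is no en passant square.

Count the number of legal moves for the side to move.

Black to move; king on h8.
In check: no.
Legal moves: none.
Count: 0.

0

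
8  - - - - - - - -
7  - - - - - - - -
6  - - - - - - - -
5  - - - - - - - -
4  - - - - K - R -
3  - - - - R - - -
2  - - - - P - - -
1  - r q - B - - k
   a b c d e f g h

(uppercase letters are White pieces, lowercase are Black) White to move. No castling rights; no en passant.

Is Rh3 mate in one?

After Rh3: black king on h1; in check: yes, from the white rook on h3.
King squares — g1: attacked by Rg4; g2: attacked by Rg4; h2: attacked by Rh3.
Black has no legal moves → checkmate.

yes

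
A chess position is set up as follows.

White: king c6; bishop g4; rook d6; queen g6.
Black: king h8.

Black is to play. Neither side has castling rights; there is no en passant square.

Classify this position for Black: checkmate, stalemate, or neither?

Black to move; black king on h8.
In check: no.
King squares — g7: attacked by Qg6; h7: attacked by Qg6; g8: attacked by Qg6.
Legal moves for Black: none.
Not in check and no legal moves → stalemate.

stalemate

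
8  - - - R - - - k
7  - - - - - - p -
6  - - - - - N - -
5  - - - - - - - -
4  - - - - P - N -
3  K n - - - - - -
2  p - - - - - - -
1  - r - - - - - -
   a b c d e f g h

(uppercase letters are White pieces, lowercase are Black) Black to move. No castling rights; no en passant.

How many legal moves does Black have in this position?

0

Black to move; king on h8.
In check: yes, from the white rook on d8.
Legal moves: none.
Count: 0.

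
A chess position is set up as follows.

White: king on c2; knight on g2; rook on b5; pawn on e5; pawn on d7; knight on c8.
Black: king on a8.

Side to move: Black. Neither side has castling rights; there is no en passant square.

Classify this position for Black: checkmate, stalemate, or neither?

Black to move; black king on a8.
In check: no.
King squares — a7: attacked by Nc8; b7: attacked by Rb5; b8: attacked by Rb5.
Legal moves for Black: none.
Not in check and no legal moves → stalemate.

stalemate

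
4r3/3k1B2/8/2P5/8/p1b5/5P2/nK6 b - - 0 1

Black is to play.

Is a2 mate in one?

After a2: white king on b1; in check: yes, from the black pawn on a2.
White has 3 legal replies: Kxa2, Kc1, Bxa2.
In check but a legal move exists → not checkmate.

no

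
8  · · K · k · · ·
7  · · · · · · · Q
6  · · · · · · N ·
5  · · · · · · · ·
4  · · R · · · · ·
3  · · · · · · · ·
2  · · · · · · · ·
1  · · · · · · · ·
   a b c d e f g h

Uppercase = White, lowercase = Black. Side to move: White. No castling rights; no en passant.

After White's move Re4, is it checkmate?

yes

After Re4: black king on e8; in check: yes, from the white rook on e4.
King squares — d7: attacked by Qh7; e7: attacked by Re4; f7: attacked by Qh7; d8: attacked by Kc8; f8: attacked by Ng6.
Black has no legal moves → checkmate.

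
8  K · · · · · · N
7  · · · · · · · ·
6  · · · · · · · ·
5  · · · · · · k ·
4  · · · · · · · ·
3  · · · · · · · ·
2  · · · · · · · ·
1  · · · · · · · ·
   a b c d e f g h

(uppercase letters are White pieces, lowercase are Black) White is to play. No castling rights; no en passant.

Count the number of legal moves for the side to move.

White to move; king on a8.
In check: no.
Legal moves: Nf7+, Ng6, Kb8, Kb7, Ka7.
Count: 5.

5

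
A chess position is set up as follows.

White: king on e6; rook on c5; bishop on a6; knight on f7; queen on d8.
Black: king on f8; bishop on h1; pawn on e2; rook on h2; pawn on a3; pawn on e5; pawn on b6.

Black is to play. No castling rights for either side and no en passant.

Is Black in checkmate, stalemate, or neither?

neither

Black to move; black king on f8.
In check: yes, from the white queen on d8.
King squares — e7: attacked by Ke6; f7: attacked by Ke6; g7: available; e8: attacked by Qd8; g8: attacked by Qd8.
Legal moves for Black: Kg7.
Black is in check but has 1 legal move → neither.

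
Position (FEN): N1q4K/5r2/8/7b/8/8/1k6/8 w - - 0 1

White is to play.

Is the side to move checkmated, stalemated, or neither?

checkmate

White to move; white king on h8.
In check: yes, from the black queen on c8.
King squares — g7: attacked by Rf7; h7: attacked by Rf7; g8: attacked by Qc8.
Legal moves for White: none.
In check with no legal moves → checkmate.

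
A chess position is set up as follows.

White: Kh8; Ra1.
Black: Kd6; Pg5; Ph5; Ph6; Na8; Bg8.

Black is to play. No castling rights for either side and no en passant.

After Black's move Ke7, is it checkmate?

After Ke7: white king on h8; in check: no.
White is not in check, so this cannot be checkmate.

no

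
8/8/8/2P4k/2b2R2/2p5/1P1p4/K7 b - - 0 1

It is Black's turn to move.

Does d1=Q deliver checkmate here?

yes

After d1=Q: white king on a1; in check: yes, from the black queen on d1.
King squares — b1: attacked by Qd1; a2: attacked by Bc4; b2: own pawn.
White has no legal moves → checkmate.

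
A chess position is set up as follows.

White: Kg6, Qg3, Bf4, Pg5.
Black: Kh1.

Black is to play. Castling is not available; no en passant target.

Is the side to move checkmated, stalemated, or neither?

stalemate

Black to move; black king on h1.
In check: no.
King squares — g1: attacked by Qg3; g2: attacked by Qg3; h2: attacked by Qg3.
Legal moves for Black: none.
Not in check and no legal moves → stalemate.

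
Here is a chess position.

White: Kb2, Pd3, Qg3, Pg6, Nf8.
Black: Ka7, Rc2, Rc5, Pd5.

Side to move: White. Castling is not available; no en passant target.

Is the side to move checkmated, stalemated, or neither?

neither

White to move; white king on b2.
In check: yes, from the black rook on c2.
Legal moves for White: Kb3, Ka3, Kb1, Ka1.
White is in check but has 4 legal moves → neither.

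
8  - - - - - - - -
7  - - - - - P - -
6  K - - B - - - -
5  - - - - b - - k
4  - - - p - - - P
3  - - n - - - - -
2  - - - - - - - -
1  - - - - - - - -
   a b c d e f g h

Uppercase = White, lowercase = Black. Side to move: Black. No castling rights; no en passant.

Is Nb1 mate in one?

no

After Nb1: white king on a6; in check: no.
White is not in check, so this cannot be checkmate.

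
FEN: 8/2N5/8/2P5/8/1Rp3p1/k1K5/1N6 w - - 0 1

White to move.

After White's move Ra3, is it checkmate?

After Ra3: black king on a2; in check: yes, from the white rook on a3.
King squares — a1: attacked by Ra3; b1: attacked by Kc2; b2: attacked by Kc2; a3: attacked by Nb1; b3: attacked by Kc2.
Black has no legal moves → checkmate.

yes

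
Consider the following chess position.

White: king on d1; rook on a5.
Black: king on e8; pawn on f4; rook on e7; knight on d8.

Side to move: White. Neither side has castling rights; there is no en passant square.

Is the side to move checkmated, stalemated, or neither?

neither

White to move; white king on d1.
In check: no.
Legal moves for White: Ra8, Ra7, Ra6, Rh5, Rg5, Rf5, Re5, Rd5, Rc5, Rb5, Ra4, Ra3, Ra2, Ra1, Kd2, Kc2, Kc1.
White has 17 legal moves and is not in check → neither.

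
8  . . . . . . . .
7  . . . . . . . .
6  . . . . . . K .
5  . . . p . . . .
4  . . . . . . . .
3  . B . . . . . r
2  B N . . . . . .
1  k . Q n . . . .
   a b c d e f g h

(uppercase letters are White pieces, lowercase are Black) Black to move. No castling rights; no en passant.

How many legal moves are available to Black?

Black to move; king on a1.
In check: yes, from the white queen on c1.
Legal moves: none.
Count: 0.

0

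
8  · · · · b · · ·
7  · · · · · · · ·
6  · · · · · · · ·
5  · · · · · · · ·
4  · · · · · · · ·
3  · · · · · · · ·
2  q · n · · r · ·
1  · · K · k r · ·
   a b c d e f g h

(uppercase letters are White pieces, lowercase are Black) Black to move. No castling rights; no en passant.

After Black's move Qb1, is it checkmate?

After Qb1: white king on c1; in check: yes, from the black queen on b1.
White has 1 legal reply: Kxb1.
In check but a legal move exists → not checkmate.

no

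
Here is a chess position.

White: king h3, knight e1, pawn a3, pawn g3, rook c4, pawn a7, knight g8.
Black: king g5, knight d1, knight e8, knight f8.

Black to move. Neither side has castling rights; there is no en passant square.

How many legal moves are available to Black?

15

Black to move; king on g5.
In check: no.
Legal moves: Nh7, Nd7, Ng6, Ne6, Ng7, Nc7, Nf6, Nd6, Kg6, Kh5, Kf5, Ne3, Nc3, Nf2+, Nb2.
Count: 15.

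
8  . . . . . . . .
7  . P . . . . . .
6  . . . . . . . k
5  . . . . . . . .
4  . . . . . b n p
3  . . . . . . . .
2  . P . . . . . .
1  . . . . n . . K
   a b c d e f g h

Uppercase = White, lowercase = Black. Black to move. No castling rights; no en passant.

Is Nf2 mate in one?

no

After Nf2: white king on h1; in check: yes, from the black knight on f2.
White has 1 legal reply: Kg1.
In check but a legal move exists → not checkmate.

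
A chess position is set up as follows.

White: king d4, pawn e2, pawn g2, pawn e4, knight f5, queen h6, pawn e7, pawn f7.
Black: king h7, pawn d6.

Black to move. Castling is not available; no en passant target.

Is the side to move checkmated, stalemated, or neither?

checkmate

Black to move; black king on h7.
In check: yes, from the white queen on h6.
King squares — g6: attacked by Qh6; h6: attacked by Nf5; g7: attacked by Nf5; g8: attacked by Pf7; h8: attacked by Qh6.
Legal moves for Black: none.
In check with no legal moves → checkmate.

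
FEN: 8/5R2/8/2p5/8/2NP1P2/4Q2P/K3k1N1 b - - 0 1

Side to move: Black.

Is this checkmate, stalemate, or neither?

checkmate

Black to move; black king on e1.
In check: yes, from the white queen on e2.
King squares — d1: attacked by Qe2; f1: attacked by Qe2; d2: attacked by Qe2; e2: attacked by Ng1; f2: attacked by Qe2.
Legal moves for Black: none.
In check with no legal moves → checkmate.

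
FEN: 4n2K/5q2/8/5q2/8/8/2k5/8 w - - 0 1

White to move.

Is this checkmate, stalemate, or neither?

White to move; white king on h8.
In check: no.
King squares — g7: attacked by Qf7; h7: attacked by Qf5; g8: attacked by Qf7.
Legal moves for White: none.
Not in check and no legal moves → stalemate.

stalemate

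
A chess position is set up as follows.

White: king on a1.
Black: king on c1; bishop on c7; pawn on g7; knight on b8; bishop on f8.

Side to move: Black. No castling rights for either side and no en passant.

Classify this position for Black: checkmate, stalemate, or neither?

neither

Black to move; black king on c1.
In check: no.
Legal moves for Black include: Be7, Bfd6, Bc5, Bb4, Ba3, Nd7, Nc6, Na6, Bd8, Bcd6, Bb6, Be5+, Ba5, Bf4, Bg3, Bh2, Kd2, Kc2, ... (list truncated; more exist).
Black has legal moves and is not in check → neither.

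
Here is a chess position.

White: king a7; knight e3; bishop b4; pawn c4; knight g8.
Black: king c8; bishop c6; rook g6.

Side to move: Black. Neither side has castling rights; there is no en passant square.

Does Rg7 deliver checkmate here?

After Rg7: white king on a7; in check: yes, from the black rook on g7.
White has 4 legal replies: Kb6, Ka6, Ne7+, Be7.
In check but a legal move exists → not checkmate.

no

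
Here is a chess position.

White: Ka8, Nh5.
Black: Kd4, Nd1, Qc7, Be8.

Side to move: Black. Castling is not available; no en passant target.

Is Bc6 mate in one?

After Bc6: white king on a8; in check: yes, from the black bishop on c6.
King squares — a7: attacked by Qc7; b7: attacked by Bc6; b8: attacked by Qc7.
White has no legal moves → checkmate.

yes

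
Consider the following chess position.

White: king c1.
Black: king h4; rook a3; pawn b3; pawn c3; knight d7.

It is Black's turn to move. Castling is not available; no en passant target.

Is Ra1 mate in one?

yes

After Ra1: white king on c1; in check: yes, from the black rook on a1.
King squares — b1: attacked by Ra1; d1: attacked by Ra1; b2: attacked by Pc3; c2: attacked by Pb3; d2: attacked by Pc3.
White has no legal moves → checkmate.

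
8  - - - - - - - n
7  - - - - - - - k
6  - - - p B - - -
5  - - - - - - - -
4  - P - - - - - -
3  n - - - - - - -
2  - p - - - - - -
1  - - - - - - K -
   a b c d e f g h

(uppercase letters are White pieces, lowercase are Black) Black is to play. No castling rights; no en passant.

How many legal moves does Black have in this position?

Black to move; king on h7.
In check: no.
Legal moves: Nf7, Ng6, Kg7, Kh6, Kg6, Nb5, Nc4, Nc2, Nb1, d5, b1=Q+, b1=R+, b1=B, b1=N.
Count: 14.

14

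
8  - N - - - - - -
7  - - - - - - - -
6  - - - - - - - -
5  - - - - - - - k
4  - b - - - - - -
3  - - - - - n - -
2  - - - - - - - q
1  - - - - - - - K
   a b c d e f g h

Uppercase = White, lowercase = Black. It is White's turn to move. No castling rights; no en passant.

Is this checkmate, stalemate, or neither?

White to move; white king on h1.
In check: yes, from the black queen on h2.
King squares — g1: attacked by Qh2; g2: attacked by Qh2; h2: attacked by Nf3.
Legal moves for White: none.
In check with no legal moves → checkmate.

checkmate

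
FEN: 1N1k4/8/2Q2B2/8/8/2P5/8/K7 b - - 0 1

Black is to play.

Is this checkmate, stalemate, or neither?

checkmate

Black to move; black king on d8.
In check: yes, from the white bishop on f6.
King squares — c7: attacked by Qc6; d7: attacked by Qc6; e7: attacked by Bf6; c8: attacked by Qc6; e8: attacked by Qc6.
Legal moves for Black: none.
In check with no legal moves → checkmate.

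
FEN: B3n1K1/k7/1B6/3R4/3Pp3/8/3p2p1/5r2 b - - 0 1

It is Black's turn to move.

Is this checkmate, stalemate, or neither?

Black to move; black king on a7.
In check: yes, from the white bishop on b6.
King squares — a6: available; b6: available; b7: attacked by Ba8; a8: available; b8: available.
Legal moves for Black: Kb8, Kxa8, Kxb6, Ka6.
Black is in check but has 4 legal moves → neither.

neither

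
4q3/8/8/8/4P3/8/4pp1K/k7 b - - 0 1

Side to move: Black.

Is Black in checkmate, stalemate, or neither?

Black to move; black king on a1.
In check: no.
Legal moves for Black include: Qh8+, Qg8, Qf8, Qd8, Qc8, Qb8+, Qa8, Qf7, Qe7, Qd7, Qg6, Qe6, Qc6, Qh5+, Qe5+, Qb5, Qxe4, Qa4, ... (list truncated; more exist).
Black has legal moves and is not in check → neither.

neither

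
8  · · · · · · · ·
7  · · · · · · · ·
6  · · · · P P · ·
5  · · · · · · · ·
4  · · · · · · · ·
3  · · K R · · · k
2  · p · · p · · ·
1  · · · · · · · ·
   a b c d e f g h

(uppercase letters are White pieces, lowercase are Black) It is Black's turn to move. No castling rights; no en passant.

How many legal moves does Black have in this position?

4

Black to move; king on h3.
In check: yes, from the white rook on d3.
Legal moves: Kh4, Kg4, Kh2, Kg2.
Count: 4.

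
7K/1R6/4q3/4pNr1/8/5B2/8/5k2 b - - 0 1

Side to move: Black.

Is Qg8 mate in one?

After Qg8: white king on h8; in check: yes, from the black queen on g8.
King squares — g7: attacked by Rg5; h7: attacked by Qg8; g8: attacked by Rg5.
White has no legal moves → checkmate.

yes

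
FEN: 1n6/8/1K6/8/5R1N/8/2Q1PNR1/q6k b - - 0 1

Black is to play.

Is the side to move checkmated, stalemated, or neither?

Black to move; black king on h1.
In check: yes, from the white knight on f2.
King squares — g1: attacked by Rg2; g2: attacked by Nh4; h2: attacked by Rg2.
Legal moves for Black: none.
In check with no legal moves → checkmate.

checkmate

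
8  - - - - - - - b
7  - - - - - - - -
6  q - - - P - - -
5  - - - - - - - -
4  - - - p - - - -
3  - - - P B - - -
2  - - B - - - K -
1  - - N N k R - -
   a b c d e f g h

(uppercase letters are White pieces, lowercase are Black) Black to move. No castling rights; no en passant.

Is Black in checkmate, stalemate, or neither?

Black to move; black king on e1.
In check: yes, from the white rook on f1.
King squares — d1: attacked by Rf1; f1: attacked by Kg2; d2: attacked by Be3; e2: attacked by Nc1; f2: attacked by Nd1.
Legal moves for Black: none.
In check with no legal moves → checkmate.

checkmate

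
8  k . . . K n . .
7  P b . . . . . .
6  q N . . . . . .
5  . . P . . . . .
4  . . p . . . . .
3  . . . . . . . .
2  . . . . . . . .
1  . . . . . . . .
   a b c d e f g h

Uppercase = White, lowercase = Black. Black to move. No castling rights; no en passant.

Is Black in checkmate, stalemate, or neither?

Black to move; black king on a8.
In check: yes, from the white knight on b6.
Legal moves for Black: Kxa7, Qxb6.
Black is in check but has 2 legal moves → neither.

neither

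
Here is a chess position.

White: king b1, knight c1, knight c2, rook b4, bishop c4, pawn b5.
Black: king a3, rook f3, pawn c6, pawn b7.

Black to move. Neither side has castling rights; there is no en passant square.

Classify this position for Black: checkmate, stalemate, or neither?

Black to move; black king on a3.
In check: yes, from the white knight on c2.
King squares — a2: attacked by Kb1; b2: attacked by Kb1; b3: attacked by Nc1; a4: attacked by Rb4; b4: attacked by Nc2.
Legal moves for Black: none.
In check with no legal moves → checkmate.

checkmate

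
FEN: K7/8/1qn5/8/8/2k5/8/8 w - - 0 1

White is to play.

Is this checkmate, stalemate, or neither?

White to move; white king on a8.
In check: no.
King squares — a7: attacked by Qb6; b7: attacked by Qb6; b8: attacked by Qb6.
Legal moves for White: none.
Not in check and no legal moves → stalemate.

stalemate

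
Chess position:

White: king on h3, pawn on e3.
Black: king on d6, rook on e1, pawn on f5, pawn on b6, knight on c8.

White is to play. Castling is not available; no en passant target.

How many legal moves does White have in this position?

5

White to move; king on h3.
In check: no.
Legal moves: Kh4, Kg3, Kh2, Kg2, e4.
Count: 5.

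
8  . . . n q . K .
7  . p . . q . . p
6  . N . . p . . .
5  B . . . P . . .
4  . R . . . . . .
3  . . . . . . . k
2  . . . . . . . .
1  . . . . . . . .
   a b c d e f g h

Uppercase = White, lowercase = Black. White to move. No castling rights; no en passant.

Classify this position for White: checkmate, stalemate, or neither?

checkmate

White to move; white king on g8.
In check: yes, from the black queen on e8.
King squares — f7: attacked by Qe7; g7: attacked by Qe7; h7: attacked by Qe7; f8: attacked by Qe7; h8: attacked by Qe8.
Legal moves for White: none.
In check with no legal moves → checkmate.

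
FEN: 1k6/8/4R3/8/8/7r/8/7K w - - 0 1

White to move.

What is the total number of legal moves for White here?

2

White to move; king on h1.
In check: yes, from the black rook on h3.
Legal moves: Kg2, Kg1.
Count: 2.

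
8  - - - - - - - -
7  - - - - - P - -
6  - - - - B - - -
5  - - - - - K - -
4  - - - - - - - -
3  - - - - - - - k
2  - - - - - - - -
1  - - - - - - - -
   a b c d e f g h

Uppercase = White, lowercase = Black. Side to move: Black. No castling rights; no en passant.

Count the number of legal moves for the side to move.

Black to move; king on h3.
In check: no.
Legal moves: Kh4, Kg3, Kh2, Kg2.
Count: 4.

4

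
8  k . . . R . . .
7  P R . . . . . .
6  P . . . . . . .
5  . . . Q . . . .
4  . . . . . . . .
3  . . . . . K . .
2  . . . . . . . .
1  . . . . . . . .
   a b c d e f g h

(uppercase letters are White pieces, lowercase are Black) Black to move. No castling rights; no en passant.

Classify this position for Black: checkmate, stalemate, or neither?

checkmate

Black to move; black king on a8.
In check: yes, from the white rook on e8.
King squares — a7: attacked by Rb7; b7: attacked by Qd5; b8: attacked by Pa7.
Legal moves for Black: none.
In check with no legal moves → checkmate.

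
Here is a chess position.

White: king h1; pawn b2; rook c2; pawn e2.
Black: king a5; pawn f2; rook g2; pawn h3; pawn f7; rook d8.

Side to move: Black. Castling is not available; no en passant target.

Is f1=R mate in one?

After f1=R: white king on h1; in check: yes, from the black rook on f1.
King squares — g1: attacked by Rf1; g2: attacked by Ph3; h2: attacked by Rg2.
White has no legal moves → checkmate.

yes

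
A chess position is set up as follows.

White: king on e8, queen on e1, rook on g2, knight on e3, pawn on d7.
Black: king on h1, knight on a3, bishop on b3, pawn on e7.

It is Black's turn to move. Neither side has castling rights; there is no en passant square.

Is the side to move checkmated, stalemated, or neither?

checkmate

Black to move; black king on h1.
In check: yes, from the white queen on e1.
King squares — g1: attacked by Qe1; g2: attacked by Ne3; h2: attacked by Rg2.
Legal moves for Black: none.
In check with no legal moves → checkmate.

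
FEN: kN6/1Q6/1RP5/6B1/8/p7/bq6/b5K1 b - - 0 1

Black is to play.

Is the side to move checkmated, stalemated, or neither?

checkmate

Black to move; black king on a8.
In check: yes, from the white queen on b7.
King squares — a7: attacked by Qb7; b7: attacked by Rb6; b8: attacked by Qb7.
Legal moves for Black: none.
In check with no legal moves → checkmate.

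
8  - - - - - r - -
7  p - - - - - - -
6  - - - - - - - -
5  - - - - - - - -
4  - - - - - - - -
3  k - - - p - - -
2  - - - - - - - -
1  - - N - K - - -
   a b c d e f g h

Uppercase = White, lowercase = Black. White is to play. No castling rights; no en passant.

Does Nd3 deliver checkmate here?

After Nd3: black king on a3; in check: no.
Black is not in check, so this cannot be checkmate.

no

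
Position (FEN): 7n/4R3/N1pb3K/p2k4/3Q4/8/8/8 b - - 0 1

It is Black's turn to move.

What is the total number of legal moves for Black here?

Black to move; king on d5.
In check: yes, from the white queen on d4.
Legal moves: Kxd4.
Count: 1.

1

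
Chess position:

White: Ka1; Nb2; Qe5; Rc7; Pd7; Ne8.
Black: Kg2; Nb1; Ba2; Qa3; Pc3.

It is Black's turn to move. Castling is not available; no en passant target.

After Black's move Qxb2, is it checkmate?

After Qxb2: white king on a1; in check: yes, from the black queen on b2.
King squares — b1: attacked by Ba2; a2: attacked by Qb2; b2: attacked by Pc3.
White has no legal moves → checkmate.

yes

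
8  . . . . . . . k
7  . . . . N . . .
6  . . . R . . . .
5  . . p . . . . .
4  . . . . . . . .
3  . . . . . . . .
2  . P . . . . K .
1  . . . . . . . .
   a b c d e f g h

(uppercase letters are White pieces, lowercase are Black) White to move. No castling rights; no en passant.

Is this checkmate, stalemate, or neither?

neither

White to move; white king on g2.
In check: no.
Legal moves for White include: Ng8, Nc8, Ng6+, Nc6, Nf5, Nd5, Rd8+, Rd7, Rh6+, Rg6, Rf6, Re6, Rc6, Rb6, Ra6, Rd5, Rd4, Rd3, ... (list truncated; more exist).
White has legal moves and is not in check → neither.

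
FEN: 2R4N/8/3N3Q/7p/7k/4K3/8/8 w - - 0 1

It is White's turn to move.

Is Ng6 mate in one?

no

After Ng6: black king on h4; in check: yes, from the white knight on g6.
Black has 3 legal replies: Kg4, Kh3, Kg3.
In check but a legal move exists → not checkmate.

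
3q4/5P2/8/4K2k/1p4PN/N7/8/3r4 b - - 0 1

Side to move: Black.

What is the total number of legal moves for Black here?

4

Black to move; king on h5.
In check: yes, from the white pawn on g4.
Legal moves: Kh6, Kg5, Kxh4, Kxg4.
Count: 4.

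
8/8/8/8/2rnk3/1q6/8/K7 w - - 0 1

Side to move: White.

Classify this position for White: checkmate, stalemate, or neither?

stalemate

White to move; white king on a1.
In check: no.
King squares — b1: attacked by Qb3; a2: attacked by Qb3; b2: attacked by Qb3.
Legal moves for White: none.
Not in check and no legal moves → stalemate.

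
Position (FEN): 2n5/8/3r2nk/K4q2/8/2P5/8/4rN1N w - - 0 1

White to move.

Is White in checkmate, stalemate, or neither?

neither

White to move; white king on a5.
In check: yes, from the black queen on f5.
King squares — a4: available; b4: available; b5: attacked by Qf5; a6: attacked by Rd6; b6: attacked by Rd6.
Legal moves for White: Kb4, Ka4.
White is in check but has 2 legal moves → neither.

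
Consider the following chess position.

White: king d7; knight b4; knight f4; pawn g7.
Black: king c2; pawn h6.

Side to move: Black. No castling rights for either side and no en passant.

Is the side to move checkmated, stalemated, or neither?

Black to move; black king on c2.
In check: yes, from the white knight on b4.
King squares — b1: available; c1: available; d1: available; b2: available; d2: available; b3: available; c3: available; d3: attacked by Nb4.
Legal moves for Black: Kc3, Kb3, Kd2, Kb2, Kd1, Kc1, Kb1.
Black is in check but has 7 legal moves → neither.

neither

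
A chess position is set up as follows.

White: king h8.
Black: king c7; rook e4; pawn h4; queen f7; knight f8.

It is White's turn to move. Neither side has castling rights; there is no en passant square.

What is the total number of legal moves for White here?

0

White to move; king on h8.
In check: no.
Legal moves: none.
Count: 0.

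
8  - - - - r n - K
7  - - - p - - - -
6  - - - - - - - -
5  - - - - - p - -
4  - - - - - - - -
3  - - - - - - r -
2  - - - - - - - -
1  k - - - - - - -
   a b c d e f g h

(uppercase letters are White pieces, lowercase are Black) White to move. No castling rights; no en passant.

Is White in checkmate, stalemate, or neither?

White to move; white king on h8.
In check: no.
King squares — g7: attacked by Rg3; h7: attacked by Nf8; g8: attacked by Rg3.
Legal moves for White: none.
Not in check and no legal moves → stalemate.

stalemate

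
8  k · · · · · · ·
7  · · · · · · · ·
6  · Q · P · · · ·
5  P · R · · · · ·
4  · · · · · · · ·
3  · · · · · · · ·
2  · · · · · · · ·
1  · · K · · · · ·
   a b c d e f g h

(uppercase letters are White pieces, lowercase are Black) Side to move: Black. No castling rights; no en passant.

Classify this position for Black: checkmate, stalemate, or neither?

Black to move; black king on a8.
In check: no.
King squares — a7: attacked by Qb6; b7: attacked by Qb6; b8: attacked by Qb6.
Legal moves for Black: none.
Not in check and no legal moves → stalemate.

stalemate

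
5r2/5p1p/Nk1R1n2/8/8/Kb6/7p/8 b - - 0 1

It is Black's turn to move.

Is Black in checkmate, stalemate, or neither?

Black to move; black king on b6.
In check: yes, from the white rook on d6.
King squares — a5: available; b5: available; c5: attacked by Na6; a6: attacked by Rd6; c6: attacked by Rd6; a7: available; b7: available; c7: attacked by Na6.
Legal moves for Black: Kb7, Ka7, Kb5, Ka5.
Black is in check but has 4 legal moves → neither.

neither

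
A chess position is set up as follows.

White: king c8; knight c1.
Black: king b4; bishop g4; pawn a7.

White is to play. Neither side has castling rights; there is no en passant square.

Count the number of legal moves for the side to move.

White to move; king on c8.
In check: yes, from the black bishop on g4.
Legal moves: Kd8, Kb8, Kc7, Kb7.
Count: 4.

4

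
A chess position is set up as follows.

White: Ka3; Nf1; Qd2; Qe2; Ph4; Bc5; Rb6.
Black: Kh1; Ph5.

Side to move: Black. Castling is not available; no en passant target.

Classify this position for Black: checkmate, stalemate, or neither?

stalemate

Black to move; black king on h1.
In check: no.
King squares — g1: attacked by Bc5; g2: attacked by Qe2; h2: attacked by Nf1.
Legal moves for Black: none.
Not in check and no legal moves → stalemate.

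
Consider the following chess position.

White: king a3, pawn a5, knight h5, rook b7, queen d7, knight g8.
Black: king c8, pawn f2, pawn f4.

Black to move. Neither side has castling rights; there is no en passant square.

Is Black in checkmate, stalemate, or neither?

checkmate

Black to move; black king on c8.
In check: yes, from the white queen on d7.
King squares — b7: attacked by Qd7; c7: attacked by Rb7; d7: attacked by Rb7; b8: attacked by Rb7; d8: attacked by Qd7.
Legal moves for Black: none.
In check with no legal moves → checkmate.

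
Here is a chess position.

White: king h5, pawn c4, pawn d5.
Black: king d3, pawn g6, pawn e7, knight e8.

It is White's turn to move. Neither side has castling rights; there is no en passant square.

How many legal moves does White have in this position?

5

White to move; king on h5.
In check: yes, from the black pawn on g6.
Legal moves: Kh6, Kxg6, Kg5, Kh4, Kg4.
Count: 5.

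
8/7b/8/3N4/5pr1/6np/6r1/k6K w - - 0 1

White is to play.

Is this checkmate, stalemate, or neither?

checkmate

White to move; white king on h1.
In check: yes, from the black knight on g3.
King squares — g1: attacked by Rg2; g2: attacked by Ph3; h2: attacked by Rg2.
Legal moves for White: none.
In check with no legal moves → checkmate.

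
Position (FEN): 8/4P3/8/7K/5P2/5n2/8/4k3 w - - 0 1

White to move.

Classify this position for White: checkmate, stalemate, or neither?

neither

White to move; white king on h5.
In check: no.
Legal moves for White: Kh6, Kg6, Kg4, e8=Q+, e8=R+, e8=B, e8=N, f5.
White has 8 legal moves and is not in check → neither.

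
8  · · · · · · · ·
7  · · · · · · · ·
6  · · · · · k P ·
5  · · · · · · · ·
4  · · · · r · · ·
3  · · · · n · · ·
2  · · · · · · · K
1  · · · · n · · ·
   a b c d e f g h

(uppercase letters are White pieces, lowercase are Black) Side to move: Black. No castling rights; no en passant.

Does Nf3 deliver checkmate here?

no

After Nf3: white king on h2; in check: yes, from the black knight on f3.
White has 3 legal replies: Kh3, Kg3, Kh1.
In check but a legal move exists → not checkmate.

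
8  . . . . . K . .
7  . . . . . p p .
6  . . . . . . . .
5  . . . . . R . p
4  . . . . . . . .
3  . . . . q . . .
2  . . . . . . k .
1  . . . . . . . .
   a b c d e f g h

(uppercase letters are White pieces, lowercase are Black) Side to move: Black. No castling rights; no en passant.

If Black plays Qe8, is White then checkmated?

After Qe8: white king on f8; in check: yes, from the black queen on e8.
White has 2 legal replies: Kxe8, Kxg7.
In check but a legal move exists → not checkmate.

no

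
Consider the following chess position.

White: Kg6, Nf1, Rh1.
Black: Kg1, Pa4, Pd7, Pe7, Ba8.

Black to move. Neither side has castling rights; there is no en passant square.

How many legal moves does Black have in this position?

Black to move; king on g1.
In check: yes, from the white rook on h1.
Legal moves: Kg2, Kf2, Kxh1, Bxh1.
Count: 4.

4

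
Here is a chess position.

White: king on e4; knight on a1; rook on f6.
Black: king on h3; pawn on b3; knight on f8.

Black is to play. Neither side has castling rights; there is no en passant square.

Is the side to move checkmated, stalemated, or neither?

Black to move; black king on h3.
In check: no.
Legal moves for Black: Nh7, Nd7, Ng6, Ne6, Kh4, Kg4, Kg3, Kh2, Kg2, b2.
Black has 10 legal moves and is not in check → neither.

neither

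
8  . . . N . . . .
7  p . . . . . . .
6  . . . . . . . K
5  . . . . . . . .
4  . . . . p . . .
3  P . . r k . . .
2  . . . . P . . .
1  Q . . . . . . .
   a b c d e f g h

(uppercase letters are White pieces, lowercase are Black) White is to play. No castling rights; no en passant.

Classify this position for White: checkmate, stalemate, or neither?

neither

White to move; white king on h6.
In check: no.
Legal moves for White include: Nf7, Nb7, Ne6, Nc6, Kh7, Kg7, Kg6, Kh5, Kg5, Qh8, Qg7, Qf6, Qe5, Qd4+, Qc3, Qb2, Qa2, Qh1, ... (list truncated; more exist).
White has legal moves and is not in check → neither.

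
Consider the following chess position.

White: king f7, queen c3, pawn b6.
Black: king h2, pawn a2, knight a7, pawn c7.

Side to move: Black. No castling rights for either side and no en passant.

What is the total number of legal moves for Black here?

13

Black to move; king on h2.
In check: no.
Legal moves: Nc8, Nc6, Nb5, Kg2, Kh1, Kg1, cxb6, c6, a1=Q, a1=R, a1=B, a1=N, c5.
Count: 13.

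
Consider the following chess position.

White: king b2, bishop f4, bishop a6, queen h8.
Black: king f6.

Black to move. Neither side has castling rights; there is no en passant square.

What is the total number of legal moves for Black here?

5

Black to move; king on f6.
In check: yes, from the white queen on h8.
Legal moves: Kf7, Ke7, Kg6, Ke6, Kf5.
Count: 5.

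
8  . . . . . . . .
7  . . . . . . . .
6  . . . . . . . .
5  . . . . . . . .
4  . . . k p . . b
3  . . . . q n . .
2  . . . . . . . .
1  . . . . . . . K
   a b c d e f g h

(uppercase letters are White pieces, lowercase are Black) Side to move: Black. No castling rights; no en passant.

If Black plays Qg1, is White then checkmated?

After Qg1: white king on h1; in check: yes, from the black queen on g1.
King squares — g1: attacked by Nf3; g2: attacked by Qg1; h2: attacked by Qg1.
White has no legal moves → checkmate.

yes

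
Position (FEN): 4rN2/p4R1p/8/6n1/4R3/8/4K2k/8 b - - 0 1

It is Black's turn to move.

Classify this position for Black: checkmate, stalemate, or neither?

Black to move; black king on h2.
In check: no.
Legal moves for Black include: Rxf8, Rd8, Rc8, Rb8, Ra8, Re7, Re6, Re5, Rxe4+, Nxf7, Ne6, Nxe4, Nh3, Nf3, Kh3, Kg3, Kg2, Kh1, ... (list truncated; more exist).
Black has legal moves and is not in check → neither.

neither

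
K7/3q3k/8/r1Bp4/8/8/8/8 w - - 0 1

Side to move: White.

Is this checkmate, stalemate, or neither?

neither

White to move; white king on a8.
In check: yes, from the black rook on a5.
Legal moves for White: Kb8, Ba7.
White is in check but has 2 legal moves → neither.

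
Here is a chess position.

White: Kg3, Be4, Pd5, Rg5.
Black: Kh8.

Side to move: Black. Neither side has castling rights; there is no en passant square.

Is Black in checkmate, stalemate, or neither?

stalemate

Black to move; black king on h8.
In check: no.
King squares — g7: attacked by Rg5; h7: attacked by Be4; g8: attacked by Rg5.
Legal moves for Black: none.
Not in check and no legal moves → stalemate.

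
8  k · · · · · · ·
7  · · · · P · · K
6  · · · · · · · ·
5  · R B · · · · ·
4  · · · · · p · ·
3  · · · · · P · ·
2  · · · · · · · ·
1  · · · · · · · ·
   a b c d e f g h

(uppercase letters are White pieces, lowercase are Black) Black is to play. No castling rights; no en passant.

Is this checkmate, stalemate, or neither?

stalemate

Black to move; black king on a8.
In check: no.
King squares — a7: attacked by Bc5; b7: attacked by Rb5; b8: attacked by Rb5.
Legal moves for Black: none.
Not in check and no legal moves → stalemate.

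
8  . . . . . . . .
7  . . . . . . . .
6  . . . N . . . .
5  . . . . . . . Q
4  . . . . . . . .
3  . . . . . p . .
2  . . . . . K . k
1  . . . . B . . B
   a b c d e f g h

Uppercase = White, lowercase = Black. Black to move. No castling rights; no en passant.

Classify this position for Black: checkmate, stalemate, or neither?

checkmate

Black to move; black king on h2.
In check: yes, from the white queen on h5.
King squares — g1: attacked by Kf2; h1: attacked by Qh5; g2: attacked by Bh1; g3: attacked by Kf2; h3: attacked by Qh5.
Legal moves for Black: none.
In check with no legal moves → checkmate.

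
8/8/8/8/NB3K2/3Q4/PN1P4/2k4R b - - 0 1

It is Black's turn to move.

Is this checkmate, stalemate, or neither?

checkmate

Black to move; black king on c1.
In check: yes, from the white rook on h1.
King squares — b1: attacked by Rh1; d1: attacked by Rh1; b2: attacked by Na4; c2: attacked by Qd3; d2: attacked by Qd3.
Legal moves for Black: none.
In check with no legal moves → checkmate.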